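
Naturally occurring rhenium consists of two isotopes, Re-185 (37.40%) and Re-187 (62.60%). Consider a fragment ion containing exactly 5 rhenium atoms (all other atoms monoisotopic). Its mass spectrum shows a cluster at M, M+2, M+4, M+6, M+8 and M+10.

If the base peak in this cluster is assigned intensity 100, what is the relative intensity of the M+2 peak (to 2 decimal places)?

Binomial terms of (0.3740 + 0.6260)^5: M 0.0073, M+2 0.0612, M+4 0.2050, M+6 0.3431, M+8 0.2872, M+10 0.0961 → M+6 is the base peak.
P(M+6) = C(5,3) × 0.3740^2 × 0.6260^3 = 10 × 0.139876 × 0.24531438 = 0.343136 (base)
P(M+2) = C(5,1) × 0.3740^4 × 0.6260^1 = 5 × 0.0195653 × 0.6260 = 0.061239
Relative intensity = 0.061239 / 0.343136 × 100 = 17.85

17.85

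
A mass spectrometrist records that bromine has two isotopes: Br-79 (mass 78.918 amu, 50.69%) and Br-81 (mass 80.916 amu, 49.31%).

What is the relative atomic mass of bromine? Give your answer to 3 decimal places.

79.903 amu

Ar = Σ fᵢ·mᵢ = 0.5069 × 78.918 + 0.4931 × 80.916
= 40.0035 + 39.8997 = 79.9032 amu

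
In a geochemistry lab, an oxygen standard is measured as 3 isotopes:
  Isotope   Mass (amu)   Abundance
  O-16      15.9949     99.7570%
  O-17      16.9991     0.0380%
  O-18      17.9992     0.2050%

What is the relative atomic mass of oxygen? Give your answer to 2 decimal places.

16.00 amu

Weight each isotope mass by its fractional abundance: 0.997570 × 15.9949 + 0.000380 × 16.9991 + 0.002050 × 17.9992
= 15.95603 + 0.00646 + 0.03690 = 15.99939 amu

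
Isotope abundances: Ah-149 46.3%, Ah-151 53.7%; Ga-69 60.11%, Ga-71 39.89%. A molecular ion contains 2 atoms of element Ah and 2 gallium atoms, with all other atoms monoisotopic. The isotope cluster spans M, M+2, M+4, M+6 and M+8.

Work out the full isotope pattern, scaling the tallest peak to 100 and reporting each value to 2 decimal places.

20.56 : 74.97 : 100.00 : 57.70 : 12.18

Element Ah pattern (n=2): 0.214369 : 0.497262 : 0.288369
Gallium pattern (n=2): 0.36132121 : 0.47955758 : 0.15912121
Convolve the two distributions (both contribute in 2-u steps):
  M: 0.214369×0.36132121 = 0.077456
  M+2: 0.214369×0.47955758 + 0.497262×0.36132121 = 0.282474
  M+4: 0.214369×0.15912121 + 0.497262×0.47955758 + 0.288369×0.36132121 = 0.376770
  M+6: 0.497262×0.15912121 + 0.288369×0.47955758 = 0.217414
  M+8: 0.288369×0.15912121 = 0.045886
Scale to base peak (0.376770) = 100: 20.56 : 74.97 : 100.00 : 57.70 : 12.18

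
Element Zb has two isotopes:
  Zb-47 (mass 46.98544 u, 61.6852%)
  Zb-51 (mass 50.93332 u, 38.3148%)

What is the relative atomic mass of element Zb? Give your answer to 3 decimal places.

Average mass = Σ (abundance × isotope mass) = 0.616852 × 46.98544 + 0.383148 × 50.93332
= 28.983063 + 19.515000 = 48.498063 u

48.498 u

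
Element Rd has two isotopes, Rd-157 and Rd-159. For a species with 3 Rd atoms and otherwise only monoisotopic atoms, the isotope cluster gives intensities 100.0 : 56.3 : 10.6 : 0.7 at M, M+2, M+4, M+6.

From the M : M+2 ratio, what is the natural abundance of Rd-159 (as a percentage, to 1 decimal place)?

15.8%

If p is the fraction of Rd that is Rd-157, then I(M+2)/I(M) = [C(3,1)·p^2·(1−p)] / p^3 = 3·(1−p)/p = 56.3/100.0 = 0.5630
(1−p)/p = 0.5630/3 = 0.1877  ⇒  p = 1/(1 + 0.1877) = 0.8420
Rd-157: 84.2%, Rd-159: 15.8%.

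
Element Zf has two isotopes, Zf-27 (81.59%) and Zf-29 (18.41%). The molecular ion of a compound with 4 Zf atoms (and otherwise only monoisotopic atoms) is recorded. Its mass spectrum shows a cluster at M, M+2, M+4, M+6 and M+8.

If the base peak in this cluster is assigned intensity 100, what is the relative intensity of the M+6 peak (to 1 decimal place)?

4.6

Term probabilities: M 0.4431, M+2 0.4000, M+4 0.1354, M+6 0.0204, M+8 0.0011. Base peak = M.
P(M) = C(4,0) × 0.8159^4 × 0.1841^0 = 1 × 0.44314692 × 1.0000 = 0.443147 (base)
P(M+6) = C(4,3) × 0.8159^1 × 0.1841^3 = 4 × 0.8159 × 0.00623967 = 0.020364
Relative intensity = 0.020364 / 0.443147 × 100 = 4.6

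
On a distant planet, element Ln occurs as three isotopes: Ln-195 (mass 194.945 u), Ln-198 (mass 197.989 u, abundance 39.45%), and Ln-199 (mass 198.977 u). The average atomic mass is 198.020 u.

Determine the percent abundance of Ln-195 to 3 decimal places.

The remaining 60.55% is split between Ln-195 (fraction x) and Ln-199 (fraction 0.6055 − x).
Substituting: 194.945x + 198.977(0.6055 − x) = 119.9133395
(194.945 − 198.977)x = -0.567234  ⇒  x = 0.14068, y = 0.46482
Ln-195: 14.068%, Ln-199: 46.482%.

14.068%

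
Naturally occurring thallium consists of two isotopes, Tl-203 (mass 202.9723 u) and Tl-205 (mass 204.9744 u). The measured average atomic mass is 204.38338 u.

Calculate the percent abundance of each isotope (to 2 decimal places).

Let x be the fractional abundance of Tl-203; then Tl-205 has abundance 1 − x.
202.9723·x + 204.9744·(1 − x) = 204.38338
(202.9723 − 204.9744)·x = 204.38338 − 204.9744
x = -0.59102 / -2.0021 = 0.29520 → 29.52% Tl-203, 70.48% Tl-205.

Tl-203: 29.52%, Tl-205: 70.48%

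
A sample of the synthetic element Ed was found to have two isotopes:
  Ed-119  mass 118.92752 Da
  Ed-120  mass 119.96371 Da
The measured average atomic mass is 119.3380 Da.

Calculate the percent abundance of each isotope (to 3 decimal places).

Let x be the fractional abundance of Ed-119; then Ed-120 has abundance 1 − x.
118.92752·x + 119.96371·(1 − x) = 119.3380
(118.92752 − 119.96371)·x = 119.3380 − 119.96371
x = -0.62571 / -1.03619 = 0.60386 → 60.386% Ed-119, 39.614% Ed-120.

Ed-119: 60.386%, Ed-120: 39.614%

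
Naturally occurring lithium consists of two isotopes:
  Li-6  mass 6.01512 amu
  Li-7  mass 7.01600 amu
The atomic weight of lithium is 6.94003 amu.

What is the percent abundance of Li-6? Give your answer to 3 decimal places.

7.590%

Writing the weighted mean with unknown fraction x of Li-6:
6.01512·x + 7.01600·(1 − x) = 6.94003
(6.01512 − 7.01600)·x = 6.94003 − 7.01600
x = -0.07597 / -1.00088 = 0.07590 → 7.590% Li-6, 92.410% Li-7.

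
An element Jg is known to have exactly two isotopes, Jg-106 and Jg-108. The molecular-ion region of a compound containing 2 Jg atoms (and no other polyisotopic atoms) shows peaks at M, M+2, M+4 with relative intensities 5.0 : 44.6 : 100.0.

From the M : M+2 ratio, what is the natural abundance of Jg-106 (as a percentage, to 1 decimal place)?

If p is the fraction of Jg that is Jg-106, then I(M+2)/I(M) = [C(2,1)·p^1·(1−p)] / p^2 = 2·(1−p)/p = 44.6/5.0 = 8.9200
(1−p)/p = 8.9200/2 = 4.4600  ⇒  p = 1/(1 + 4.4600) = 0.1832
Jg-106: 18.3%, Jg-108: 81.7%.

18.3%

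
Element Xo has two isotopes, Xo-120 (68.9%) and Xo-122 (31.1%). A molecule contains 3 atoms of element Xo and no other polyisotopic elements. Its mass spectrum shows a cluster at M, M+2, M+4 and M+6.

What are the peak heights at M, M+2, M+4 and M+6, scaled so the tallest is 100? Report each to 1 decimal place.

Each Xo atom is independently Xo-120 (p = 0.689) or Xo-122 (q = 0.311); the cluster is the binomial expansion (p + q)^3.
P(M) = 0.689^3 = 0.327083
P(M+2) = 3 × 0.689^2 × 0.311^1 = 0.442915
P(M+4) = 3 × 0.689^1 × 0.311^2 = 0.199922
P(M+6) = 0.311^3 = 0.030080
The M+2 peak is largest (0.442915); scaling to 100 gives 73.8 : 100.0 : 45.1 : 6.8.

73.8 : 100.0 : 45.1 : 6.8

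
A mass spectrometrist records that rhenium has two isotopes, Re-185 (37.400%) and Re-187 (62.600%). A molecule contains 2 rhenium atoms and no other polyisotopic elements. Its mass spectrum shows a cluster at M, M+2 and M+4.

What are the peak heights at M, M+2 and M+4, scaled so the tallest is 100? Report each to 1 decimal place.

29.9 : 100.0 : 83.7

The 2 Re atoms are independent, so intensities follow the terms of (0.37400 + 0.62600)^2.
P(M) = 0.37400^2 = 0.139876
P(M+2) = 2 × 0.37400^1 × 0.62600^1 = 0.468248
P(M+4) = 0.62600^2 = 0.391876
The M+2 peak is largest (0.468248); scaling to 100 gives 29.9 : 100.0 : 83.7.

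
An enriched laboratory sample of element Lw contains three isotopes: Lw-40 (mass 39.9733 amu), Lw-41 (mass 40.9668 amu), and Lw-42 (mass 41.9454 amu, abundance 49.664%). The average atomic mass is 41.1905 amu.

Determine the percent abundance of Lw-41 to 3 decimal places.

The remaining 50.336% is split between Lw-40 (fraction x) and Lw-41 (fraction 0.50336 − x).
Substituting: 39.9733x + 40.9668(0.50336 − x) = 20.358736544
(39.9733 − 40.9668)x = -0.262311904  ⇒  x = 0.26403, y = 0.23933
Lw-40: 26.403%, Lw-41: 23.933%.

23.933%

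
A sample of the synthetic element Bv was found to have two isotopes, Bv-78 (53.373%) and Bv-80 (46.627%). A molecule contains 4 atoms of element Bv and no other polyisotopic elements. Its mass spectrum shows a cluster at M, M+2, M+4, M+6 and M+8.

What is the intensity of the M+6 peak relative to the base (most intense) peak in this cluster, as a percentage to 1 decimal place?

(0.53373 + 0.46627)^4 gives M 0.0811, M+2 0.2836, M+4 0.3716, M+6 0.2164, M+8 0.0473; the largest is M+4.
P(M+4) = C(4,2) × 0.53373^2 × 0.46627^2 = 6 × 0.28486771 × 0.21740771 = 0.371595 (base)
P(M+6) = C(4,3) × 0.53373^1 × 0.46627^3 = 4 × 0.53373 × 0.10137069 = 0.216418
Relative intensity = 0.216418 / 0.371595 × 100 = 58.2

58.2%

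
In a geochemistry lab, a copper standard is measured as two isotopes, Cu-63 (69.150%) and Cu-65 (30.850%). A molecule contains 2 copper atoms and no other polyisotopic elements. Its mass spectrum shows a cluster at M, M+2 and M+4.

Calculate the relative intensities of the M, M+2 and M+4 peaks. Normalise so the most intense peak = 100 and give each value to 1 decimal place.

100.0 : 89.2 : 19.9

The 2 Cu atoms are independent, so intensities follow the terms of (0.69150 + 0.30850)^2.
P(M) = 0.69150^2 = 0.478172
P(M+2) = 2 × 0.69150^1 × 0.30850^1 = 0.426656
P(M+4) = 0.30850^2 = 0.095172
The M peak is largest (0.478172); scaling to 100 gives 100.0 : 89.2 : 19.9.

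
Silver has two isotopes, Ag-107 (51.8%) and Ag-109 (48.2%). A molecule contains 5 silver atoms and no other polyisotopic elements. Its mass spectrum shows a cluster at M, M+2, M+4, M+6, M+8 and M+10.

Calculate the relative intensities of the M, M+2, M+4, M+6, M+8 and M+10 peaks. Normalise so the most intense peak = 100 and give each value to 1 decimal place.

11.5 : 53.7 : 100.0 : 93.1 : 43.3 : 8.1

The 5 Ag atoms are independent, so intensities follow the terms of (0.518 + 0.482)^5.
P(M) = 0.518^5 = 0.037295
P(M+2) = 5 × 0.518^4 × 0.482^1 = 0.173515
P(M+4) = 10 × 0.518^3 × 0.482^2 = 0.322911
P(M+6) = 10 × 0.518^2 × 0.482^3 = 0.300470
P(M+8) = 5 × 0.518^1 × 0.482^4 = 0.139794
P(M+10) = 0.482^5 = 0.026016
The M+4 peak is largest (0.322911); scaling to 100 gives 11.5 : 53.7 : 100.0 : 93.1 : 43.3 : 8.1.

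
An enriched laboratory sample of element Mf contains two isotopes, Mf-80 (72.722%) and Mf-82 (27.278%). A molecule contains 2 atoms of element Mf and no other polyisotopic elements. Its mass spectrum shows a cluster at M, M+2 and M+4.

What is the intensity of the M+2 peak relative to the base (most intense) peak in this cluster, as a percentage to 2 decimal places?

75.02%

Binomial terms of (0.72722 + 0.27278)^2: M 0.5288, M+2 0.3967, M+4 0.0744 → M is the base peak.
P(M) = C(2,0) × 0.72722^2 × 0.27278^0 = 1 × 0.52884893 × 1.0000 = 0.528849 (base)
P(M+2) = C(2,1) × 0.72722^1 × 0.27278^1 = 2 × 0.72722 × 0.27278 = 0.396742
Relative intensity = 0.396742 / 0.528849 × 100 = 75.02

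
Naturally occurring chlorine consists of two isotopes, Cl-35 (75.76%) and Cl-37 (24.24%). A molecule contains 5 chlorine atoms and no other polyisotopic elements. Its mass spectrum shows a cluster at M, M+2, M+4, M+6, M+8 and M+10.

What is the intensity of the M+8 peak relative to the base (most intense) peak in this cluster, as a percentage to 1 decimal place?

3.3%

(0.7576 + 0.2424)^5 gives M 0.2496, M+2 0.3993, M+4 0.2555, M+6 0.0817, M+8 0.0131, M+10 0.0008; the largest is M+2.
P(M+2) = C(5,1) × 0.7576^4 × 0.2424^1 = 5 × 0.32942751 × 0.2424 = 0.399266 (base)
P(M+8) = C(5,4) × 0.7576^1 × 0.2424^4 = 5 × 0.7576 × 0.00345247 = 0.013078
Relative intensity = 0.013078 / 0.399266 × 100 = 3.3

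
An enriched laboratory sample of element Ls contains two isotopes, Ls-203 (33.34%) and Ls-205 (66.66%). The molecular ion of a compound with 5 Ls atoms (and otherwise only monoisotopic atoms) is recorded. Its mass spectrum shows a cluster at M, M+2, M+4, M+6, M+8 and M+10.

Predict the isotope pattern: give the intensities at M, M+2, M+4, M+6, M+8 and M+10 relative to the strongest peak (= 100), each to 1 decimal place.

Expanding (0.3334 + 0.6666)^5:
P(M) = 0.3334^5 = 0.004119
P(M+2) = 5 × 0.3334^4 × 0.6666^1 = 0.041181
P(M+4) = 10 × 0.3334^3 × 0.6666^2 = 0.164675
P(M+6) = 10 × 0.3334^2 × 0.6666^3 = 0.329251
P(M+8) = 5 × 0.3334^1 × 0.6666^4 = 0.329152
P(M+10) = 0.6666^5 = 0.131621
The M+6 peak is largest (0.329251); scaling to 100 gives 1.3 : 12.5 : 50.0 : 100.0 : 100.0 : 40.0.

1.3 : 12.5 : 50.0 : 100.0 : 100.0 : 40.0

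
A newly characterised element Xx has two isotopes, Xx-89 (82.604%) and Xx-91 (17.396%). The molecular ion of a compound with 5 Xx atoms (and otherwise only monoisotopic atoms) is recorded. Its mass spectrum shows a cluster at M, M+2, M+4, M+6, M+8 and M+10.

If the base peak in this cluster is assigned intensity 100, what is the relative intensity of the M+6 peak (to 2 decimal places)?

Binomial terms of (0.82604 + 0.17396)^5: M 0.3846, M+2 0.4050, M+4 0.1706, M+6 0.0359, M+8 0.0038, M+10 0.0002 → M+2 is the base peak.
P(M+2) = C(5,1) × 0.82604^4 × 0.17396^1 = 5 × 0.46559072 × 0.17396 = 0.404971 (base)
P(M+6) = C(5,3) × 0.82604^2 × 0.17396^3 = 10 × 0.68234208 × 0.00526439 = 0.035921
Relative intensity = 0.035921 / 0.404971 × 100 = 8.87

8.87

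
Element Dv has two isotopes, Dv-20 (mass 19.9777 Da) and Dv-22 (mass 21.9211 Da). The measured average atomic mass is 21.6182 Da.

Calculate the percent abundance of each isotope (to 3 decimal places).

With x = fraction of Dv-20 (so Dv-22 is 1 − x):
19.9777·x + 21.9211·(1 − x) = 21.6182
(19.9777 − 21.9211)·x = 21.6182 − 21.9211
x = -0.3029 / -1.9434 = 0.15586 → 15.586% Dv-20, 84.414% Dv-22.

Dv-20: 15.586%, Dv-22: 84.414%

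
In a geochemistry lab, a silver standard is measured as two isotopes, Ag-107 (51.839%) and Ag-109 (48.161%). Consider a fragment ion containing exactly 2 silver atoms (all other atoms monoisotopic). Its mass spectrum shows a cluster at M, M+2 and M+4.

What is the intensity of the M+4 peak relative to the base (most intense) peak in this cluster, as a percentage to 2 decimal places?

Binomial terms of (0.51839 + 0.48161)^2: M 0.2687, M+2 0.4993, M+4 0.2319 → M+2 is the base peak.
P(M+2) = C(2,1) × 0.51839^1 × 0.48161^1 = 2 × 0.51839 × 0.48161 = 0.499324 (base)
P(M+4) = C(2,2) × 0.51839^0 × 0.48161^2 = 1 × 1.0000 × 0.23194819 = 0.231948
Relative intensity = 0.231948 / 0.499324 × 100 = 46.45

46.45%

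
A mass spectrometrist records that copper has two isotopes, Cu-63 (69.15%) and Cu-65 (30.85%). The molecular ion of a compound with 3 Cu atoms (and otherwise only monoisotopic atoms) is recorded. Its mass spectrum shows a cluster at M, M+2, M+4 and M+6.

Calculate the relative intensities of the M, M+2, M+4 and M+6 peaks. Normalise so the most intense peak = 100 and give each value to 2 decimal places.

74.72 : 100.00 : 44.61 : 6.63

Expanding (0.6915 + 0.3085)^3:
P(M) = 0.6915^3 = 0.330656
P(M+2) = 3 × 0.6915^2 × 0.3085^1 = 0.442548
P(M+4) = 3 × 0.6915^1 × 0.3085^2 = 0.197435
P(M+6) = 0.3085^3 = 0.029361
The M+2 peak is largest (0.442548); scaling to 100 gives 74.72 : 100.00 : 44.61 : 6.63.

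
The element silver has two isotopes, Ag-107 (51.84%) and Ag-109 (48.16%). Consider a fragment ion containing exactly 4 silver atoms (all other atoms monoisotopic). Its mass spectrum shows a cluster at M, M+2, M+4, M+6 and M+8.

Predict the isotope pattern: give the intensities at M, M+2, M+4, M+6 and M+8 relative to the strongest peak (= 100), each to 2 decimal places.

Each Ag atom is independently Ag-107 (p = 0.5184) or Ag-109 (q = 0.4816); the cluster is the binomial expansion (p + q)^4.
P(M) = 0.5184^4 = 0.072220
P(M+2) = 4 × 0.5184^3 × 0.4816^1 = 0.268375
P(M+4) = 6 × 0.5184^2 × 0.4816^2 = 0.373985
P(M+6) = 4 × 0.5184^1 × 0.4816^3 = 0.231624
P(M+8) = 0.4816^4 = 0.053795
The M+4 peak is largest (0.373985); scaling to 100 gives 19.31 : 71.76 : 100.00 : 61.93 : 14.38.

19.31 : 71.76 : 100.00 : 61.93 : 14.38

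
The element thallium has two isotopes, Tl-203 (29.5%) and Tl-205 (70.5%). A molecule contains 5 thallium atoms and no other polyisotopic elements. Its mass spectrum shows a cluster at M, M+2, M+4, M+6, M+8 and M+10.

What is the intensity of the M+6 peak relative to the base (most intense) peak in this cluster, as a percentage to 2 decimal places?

Term probabilities: M 0.0022, M+2 0.0267, M+4 0.1276, M+6 0.3049, M+8 0.3644, M+10 0.1742. Base peak = M+8.
P(M+8) = C(5,4) × 0.295^1 × 0.705^4 = 5 × 0.2950 × 0.24703385 = 0.364375 (base)
P(M+6) = C(5,3) × 0.295^2 × 0.705^3 = 10 × 0.087025 × 0.35040263 = 0.304938
Relative intensity = 0.304938 / 0.364375 × 100 = 83.69

83.69%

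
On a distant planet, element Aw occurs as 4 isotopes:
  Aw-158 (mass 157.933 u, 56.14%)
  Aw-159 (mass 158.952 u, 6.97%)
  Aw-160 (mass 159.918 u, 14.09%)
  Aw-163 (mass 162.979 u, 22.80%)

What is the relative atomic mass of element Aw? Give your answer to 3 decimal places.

Ar = Σ fᵢ·mᵢ = 0.5614 × 157.933 + 0.0697 × 158.952 + 0.1409 × 159.918 + 0.2280 × 162.979
= 88.6636 + 11.0790 + 22.5324 + 37.1592 = 159.4342 u

159.434 u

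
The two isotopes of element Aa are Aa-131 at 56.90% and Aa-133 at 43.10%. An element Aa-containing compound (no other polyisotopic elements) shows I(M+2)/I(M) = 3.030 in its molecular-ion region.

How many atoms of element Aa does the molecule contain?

4

With n Aa atoms, P(M+2)/P(M) = C(n,1)·p^(n−1)q / p^n = n·q/p = n · 0.4310/0.5690.
n = 3.030 × 0.5690/0.4310 = 4.00 ≈ 4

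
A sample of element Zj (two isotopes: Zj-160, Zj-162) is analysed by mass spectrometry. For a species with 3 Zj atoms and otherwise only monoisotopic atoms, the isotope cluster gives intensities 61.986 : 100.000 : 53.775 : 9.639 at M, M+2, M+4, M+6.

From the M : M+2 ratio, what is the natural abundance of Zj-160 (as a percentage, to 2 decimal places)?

65.03%

Write p for the Zj-160 fraction. I(M+2)/I(M) = [C(3,1)·p^2·(1−p)] / p^3 = 3·(1−p)/p = 100.000/61.986 = 1.6133
(1−p)/p = 1.6133/3 = 0.5378  ⇒  p = 1/(1 + 0.5378) = 0.6503
Zj-160: 65.03%, Zj-162: 34.97%.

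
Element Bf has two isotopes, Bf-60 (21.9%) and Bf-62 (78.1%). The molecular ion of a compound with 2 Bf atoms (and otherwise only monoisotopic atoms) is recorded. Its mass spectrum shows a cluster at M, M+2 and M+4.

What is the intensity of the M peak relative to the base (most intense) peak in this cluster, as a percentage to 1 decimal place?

Term probabilities: M 0.0480, M+2 0.3421, M+4 0.6100. Base peak = M+4.
P(M+4) = C(2,2) × 0.219^0 × 0.781^2 = 1 × 1.0000 × 0.609961 = 0.609961 (base)
P(M) = C(2,0) × 0.219^2 × 0.781^0 = 1 × 0.047961 × 1.0000 = 0.047961
Relative intensity = 0.047961 / 0.609961 × 100 = 7.9

7.9%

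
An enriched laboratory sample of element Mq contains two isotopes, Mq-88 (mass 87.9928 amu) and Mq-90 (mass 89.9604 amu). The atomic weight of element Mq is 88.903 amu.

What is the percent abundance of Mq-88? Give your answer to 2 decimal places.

Let x be the fractional abundance of Mq-88; then Mq-90 has abundance 1 − x.
87.9928·x + 89.9604·(1 − x) = 88.903
(87.9928 − 89.9604)·x = 88.903 − 89.9604
x = -1.0574 / -1.9676 = 0.53741 → 53.74% Mq-88, 46.26% Mq-90.

53.74%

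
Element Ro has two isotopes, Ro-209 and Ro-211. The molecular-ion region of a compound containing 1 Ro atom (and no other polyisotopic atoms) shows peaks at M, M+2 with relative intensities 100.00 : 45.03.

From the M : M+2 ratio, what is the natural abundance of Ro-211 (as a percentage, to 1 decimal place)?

31.0%

Let p = fractional abundance of Ro-209. I(M+2)/I(M) = [C(1,1)·p^0·(1−p)] / p^1 = 1·(1−p)/p = 45.03/100.00 = 0.4503
(1−p)/p = 0.4503/1 = 0.4503  ⇒  p = 1/(1 + 0.4503) = 0.6895
Ro-209: 69.0%, Ro-211: 31.0%.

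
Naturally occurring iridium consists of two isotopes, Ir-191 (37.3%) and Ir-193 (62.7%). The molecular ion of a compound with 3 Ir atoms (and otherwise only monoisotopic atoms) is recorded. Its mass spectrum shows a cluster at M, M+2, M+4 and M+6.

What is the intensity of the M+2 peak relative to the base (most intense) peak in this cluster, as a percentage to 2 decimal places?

59.49%

(0.373 + 0.627)^3 gives M 0.0519, M+2 0.2617, M+4 0.4399, M+6 0.2465; the largest is M+4.
P(M+4) = C(3,2) × 0.373^1 × 0.627^2 = 3 × 0.3730 × 0.393129 = 0.439911 (base)
P(M+2) = C(3,1) × 0.373^2 × 0.627^1 = 3 × 0.139129 × 0.6270 = 0.261702
Relative intensity = 0.261702 / 0.439911 × 100 = 59.49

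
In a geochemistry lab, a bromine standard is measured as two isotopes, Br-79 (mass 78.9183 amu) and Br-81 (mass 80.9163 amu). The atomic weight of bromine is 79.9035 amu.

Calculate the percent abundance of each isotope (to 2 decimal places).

Br-79: 50.69%, Br-81: 49.31%

With x = fraction of Br-79 (so Br-81 is 1 − x):
78.9183·x + 80.9163·(1 − x) = 79.9035
(78.9183 − 80.9163)·x = 79.9035 − 80.9163
x = -1.0128 / -1.9980 = 0.50691 → 50.69% Br-79, 49.31% Br-81.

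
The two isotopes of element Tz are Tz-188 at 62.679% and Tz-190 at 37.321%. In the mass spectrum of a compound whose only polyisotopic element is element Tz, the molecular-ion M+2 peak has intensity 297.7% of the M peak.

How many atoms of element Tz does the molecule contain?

The M+2/M ratio from n Tz atoms is n · q/p = n · 0.37321/0.62679.
n = 2.977 × 0.62679/0.37321 = 5.00 ≈ 5

5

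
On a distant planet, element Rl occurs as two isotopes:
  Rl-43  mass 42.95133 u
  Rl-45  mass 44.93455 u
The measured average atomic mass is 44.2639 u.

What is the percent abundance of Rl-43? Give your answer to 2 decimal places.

With x = fraction of Rl-43 (so Rl-45 is 1 − x):
42.95133·x + 44.93455·(1 − x) = 44.2639
(42.95133 − 44.93455)·x = 44.2639 − 44.93455
x = -0.67065 / -1.98322 = 0.33816 → 33.82% Rl-43, 66.18% Rl-45.

33.82%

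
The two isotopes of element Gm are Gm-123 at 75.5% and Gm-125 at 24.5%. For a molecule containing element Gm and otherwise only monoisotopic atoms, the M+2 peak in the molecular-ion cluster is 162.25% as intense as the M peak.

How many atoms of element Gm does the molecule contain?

5

With n Gm atoms, P(M+2)/P(M) = C(n,1)·p^(n−1)q / p^n = n·q/p = n · 0.245/0.755.
n = 1.6225 × 0.755/0.245 = 5.00 ≈ 5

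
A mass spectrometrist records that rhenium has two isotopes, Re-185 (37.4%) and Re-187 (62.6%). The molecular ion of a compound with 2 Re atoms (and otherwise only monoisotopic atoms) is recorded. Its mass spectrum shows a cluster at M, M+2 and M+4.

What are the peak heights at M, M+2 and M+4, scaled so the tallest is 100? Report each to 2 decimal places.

29.87 : 100.00 : 83.69

The 2 Re atoms are independent, so intensities follow the terms of (0.374 + 0.626)^2.
P(M) = 0.374^2 = 0.139876
P(M+2) = 2 × 0.374^1 × 0.626^1 = 0.468248
P(M+4) = 0.626^2 = 0.391876
The M+2 peak is largest (0.468248); scaling to 100 gives 29.87 : 100.00 : 83.69.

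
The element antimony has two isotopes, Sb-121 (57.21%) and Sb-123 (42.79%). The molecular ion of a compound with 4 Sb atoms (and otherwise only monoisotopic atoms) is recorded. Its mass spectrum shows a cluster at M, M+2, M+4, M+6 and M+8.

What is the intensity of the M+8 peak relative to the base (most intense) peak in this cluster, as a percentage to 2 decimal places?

(0.5721 + 0.4279)^4 gives M 0.1071, M+2 0.3205, M+4 0.3596, M+6 0.1793, M+8 0.0335; the largest is M+4.
P(M+4) = C(4,2) × 0.5721^2 × 0.4279^2 = 6 × 0.32729841 × 0.18309841 = 0.359567 (base)
P(M+8) = C(4,4) × 0.5721^0 × 0.4279^4 = 1 × 1.0000 × 0.03352503 = 0.033525
Relative intensity = 0.033525 / 0.359567 × 100 = 9.32

9.32%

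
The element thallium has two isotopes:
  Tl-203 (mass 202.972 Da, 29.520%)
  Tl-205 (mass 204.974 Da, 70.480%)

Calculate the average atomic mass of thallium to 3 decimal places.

Weight each isotope mass by its fractional abundance: 0.29520 × 202.972 + 0.70480 × 204.974
= 59.9173 + 144.4657 = 204.3830 Da

204.383 Da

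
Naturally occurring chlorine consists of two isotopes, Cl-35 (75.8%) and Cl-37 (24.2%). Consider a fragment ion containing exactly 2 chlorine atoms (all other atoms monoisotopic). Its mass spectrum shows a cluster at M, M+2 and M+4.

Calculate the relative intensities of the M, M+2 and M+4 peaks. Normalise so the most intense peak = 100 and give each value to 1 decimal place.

Each Cl atom is independently Cl-35 (p = 0.758) or Cl-37 (q = 0.242); the cluster is the binomial expansion (p + q)^2.
P(M) = 0.758^2 = 0.574564
P(M+2) = 2 × 0.758^1 × 0.242^1 = 0.366872
P(M+4) = 0.242^2 = 0.058564
The M peak is largest (0.574564); scaling to 100 gives 100.0 : 63.9 : 10.2.

100.0 : 63.9 : 10.2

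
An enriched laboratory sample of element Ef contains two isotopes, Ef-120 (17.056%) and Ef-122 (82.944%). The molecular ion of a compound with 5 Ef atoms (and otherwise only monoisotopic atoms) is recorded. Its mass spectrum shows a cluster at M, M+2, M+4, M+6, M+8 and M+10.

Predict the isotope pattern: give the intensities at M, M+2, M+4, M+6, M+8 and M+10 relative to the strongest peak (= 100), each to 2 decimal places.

Each Ef atom is independently Ef-120 (p = 0.17056) or Ef-122 (q = 0.82944); the cluster is the binomial expansion (p + q)^5.
P(M) = 0.17056^5 = 0.000144
P(M+2) = 5 × 0.17056^4 × 0.82944^1 = 0.003510
P(M+4) = 10 × 0.17056^3 × 0.82944^2 = 0.034135
P(M+6) = 10 × 0.17056^2 × 0.82944^3 = 0.166000
P(M+8) = 5 × 0.17056^1 × 0.82944^4 = 0.403633
P(M+10) = 0.82944^5 = 0.392577
The M+8 peak is largest (0.403633); scaling to 100 gives 0.04 : 0.87 : 8.46 : 41.13 : 100.00 : 97.26.

0.04 : 0.87 : 8.46 : 41.13 : 100.00 : 97.26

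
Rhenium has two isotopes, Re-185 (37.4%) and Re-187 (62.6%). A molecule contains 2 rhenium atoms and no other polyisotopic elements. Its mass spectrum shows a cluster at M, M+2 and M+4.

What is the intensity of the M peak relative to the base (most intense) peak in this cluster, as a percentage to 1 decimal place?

29.9%

(0.374 + 0.626)^2 gives M 0.1399, M+2 0.4682, M+4 0.3919; the largest is M+2.
P(M+2) = C(2,1) × 0.374^1 × 0.626^1 = 2 × 0.3740 × 0.6260 = 0.468248 (base)
P(M) = C(2,0) × 0.374^2 × 0.626^0 = 1 × 0.139876 × 1.0000 = 0.139876
Relative intensity = 0.139876 / 0.468248 × 100 = 29.9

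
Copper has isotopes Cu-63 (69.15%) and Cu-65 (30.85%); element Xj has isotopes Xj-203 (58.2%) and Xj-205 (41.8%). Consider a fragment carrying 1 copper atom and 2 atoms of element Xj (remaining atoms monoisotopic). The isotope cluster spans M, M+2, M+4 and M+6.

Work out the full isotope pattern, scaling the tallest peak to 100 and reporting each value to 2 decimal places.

53.12 : 100.00 : 61.44 : 12.22

Copper pattern (n=1): 0.6915 : 0.3085
Element Xj pattern (n=2): 0.338724 : 0.486552 : 0.174724
Convolve the two distributions (both contribute in 2-u steps):
  M: 0.6915×0.338724 = 0.234228
  M+2: 0.6915×0.486552 + 0.3085×0.338724 = 0.440947
  M+4: 0.6915×0.174724 + 0.3085×0.486552 = 0.270923
  M+6: 0.3085×0.174724 = 0.053902
Scale to base peak (0.440947) = 100: 53.12 : 100.00 : 61.44 : 12.22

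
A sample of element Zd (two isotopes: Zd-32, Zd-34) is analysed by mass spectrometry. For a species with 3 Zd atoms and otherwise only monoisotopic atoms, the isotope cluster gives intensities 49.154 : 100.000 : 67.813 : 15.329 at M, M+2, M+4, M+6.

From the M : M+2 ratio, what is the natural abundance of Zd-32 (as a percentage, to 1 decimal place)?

If p is the fraction of Zd that is Zd-32, then I(M+2)/I(M) = [C(3,1)·p^2·(1−p)] / p^3 = 3·(1−p)/p = 100.000/49.154 = 2.0344
(1−p)/p = 2.0344/3 = 0.6781  ⇒  p = 1/(1 + 0.6781) = 0.5959
Zd-32: 59.6%, Zd-34: 40.4%.

59.6%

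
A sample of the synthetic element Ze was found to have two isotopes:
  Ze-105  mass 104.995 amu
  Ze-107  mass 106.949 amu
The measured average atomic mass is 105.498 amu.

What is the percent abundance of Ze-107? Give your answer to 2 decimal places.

Let x be the fractional abundance of Ze-105; then Ze-107 has abundance 1 − x.
104.995·x + 106.949·(1 − x) = 105.498
(104.995 − 106.949)·x = 105.498 − 106.949
x = -1.451 / -1.954 = 0.74258 → 74.26% Ze-105, 25.74% Ze-107.

25.74%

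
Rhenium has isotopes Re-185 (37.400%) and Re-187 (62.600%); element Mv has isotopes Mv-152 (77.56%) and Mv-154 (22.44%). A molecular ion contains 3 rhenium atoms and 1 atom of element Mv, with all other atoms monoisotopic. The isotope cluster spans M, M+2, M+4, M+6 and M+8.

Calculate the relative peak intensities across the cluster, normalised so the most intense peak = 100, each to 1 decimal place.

Rhenium pattern (n=3): 0.05231362 : 0.26268713 : 0.43968487 : 0.24531438
Element Mv pattern (n=1): 0.7756 : 0.2244
Convolve the two distributions (both contribute in 2-u steps):
  M: 0.05231362×0.7756 = 0.040574
  M+2: 0.05231362×0.2244 + 0.26268713×0.7756 = 0.215479
  M+4: 0.26268713×0.2244 + 0.43968487×0.7756 = 0.399967
  M+6: 0.43968487×0.2244 + 0.24531438×0.7756 = 0.288931
  M+8: 0.24531438×0.2244 = 0.055049
Scale to base peak (0.399967) = 100: 10.1 : 53.9 : 100.0 : 72.2 : 13.8

10.1 : 53.9 : 100.0 : 72.2 : 13.8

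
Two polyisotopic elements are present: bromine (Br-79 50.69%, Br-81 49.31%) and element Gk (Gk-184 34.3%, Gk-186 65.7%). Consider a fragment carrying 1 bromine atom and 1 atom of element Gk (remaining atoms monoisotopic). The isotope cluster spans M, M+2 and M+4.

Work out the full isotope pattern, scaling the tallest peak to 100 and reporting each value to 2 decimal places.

34.62 : 100.00 : 64.51

Bromine pattern (n=1): 0.5069 : 0.4931
Element Gk pattern (n=1): 0.3430 : 0.6570
Convolve the two distributions (both contribute in 2-u steps):
  M: 0.5069×0.3430 = 0.173867
  M+2: 0.5069×0.6570 + 0.4931×0.3430 = 0.502167
  M+4: 0.4931×0.6570 = 0.323967
Scale to base peak (0.502167) = 100: 34.62 : 100.00 : 64.51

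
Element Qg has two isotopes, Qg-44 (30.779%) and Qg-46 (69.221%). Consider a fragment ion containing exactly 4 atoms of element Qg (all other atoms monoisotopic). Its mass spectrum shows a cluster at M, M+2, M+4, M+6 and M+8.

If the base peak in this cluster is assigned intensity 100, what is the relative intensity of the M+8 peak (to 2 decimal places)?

56.22

(0.30779 + 0.69221)^4 gives M 0.0090, M+2 0.0807, M+4 0.2724, M+6 0.4083, M+8 0.2296; the largest is M+6.
P(M+6) = C(4,3) × 0.30779^1 × 0.69221^3 = 4 × 0.30779 × 0.33167566 = 0.408346 (base)
P(M+8) = C(4,4) × 0.30779^0 × 0.69221^4 = 1 × 1.0000 × 0.22958921 = 0.229589
Relative intensity = 0.229589 / 0.408346 × 100 = 56.22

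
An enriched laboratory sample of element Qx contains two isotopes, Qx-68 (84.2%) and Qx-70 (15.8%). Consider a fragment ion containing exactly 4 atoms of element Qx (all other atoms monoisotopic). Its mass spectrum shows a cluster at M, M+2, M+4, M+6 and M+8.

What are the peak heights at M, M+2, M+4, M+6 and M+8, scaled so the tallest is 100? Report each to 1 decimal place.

Expanding (0.842 + 0.158)^4:
P(M) = 0.842^4 = 0.502630
P(M+2) = 4 × 0.842^3 × 0.158^1 = 0.377271
P(M+4) = 6 × 0.842^2 × 0.158^2 = 0.106191
P(M+6) = 4 × 0.842^1 × 0.158^3 = 0.013284
P(M+8) = 0.158^4 = 0.000623
The M peak is largest (0.502630); scaling to 100 gives 100.0 : 75.1 : 21.1 : 2.6 : 0.1.

100.0 : 75.1 : 21.1 : 2.6 : 0.1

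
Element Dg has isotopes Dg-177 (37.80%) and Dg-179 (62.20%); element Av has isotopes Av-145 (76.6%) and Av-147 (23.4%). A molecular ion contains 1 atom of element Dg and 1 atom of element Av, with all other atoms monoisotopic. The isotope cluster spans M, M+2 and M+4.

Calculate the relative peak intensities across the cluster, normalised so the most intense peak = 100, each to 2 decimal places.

Element Dg pattern (n=1): 0.3780 : 0.6220
Element Av pattern (n=1): 0.7660 : 0.2340
Convolve the two distributions (both contribute in 2-u steps):
  M: 0.3780×0.7660 = 0.289548
  M+2: 0.3780×0.2340 + 0.6220×0.7660 = 0.564904
  M+4: 0.6220×0.2340 = 0.145548
Scale to base peak (0.564904) = 100: 51.26 : 100.00 : 25.77

51.26 : 100.00 : 25.77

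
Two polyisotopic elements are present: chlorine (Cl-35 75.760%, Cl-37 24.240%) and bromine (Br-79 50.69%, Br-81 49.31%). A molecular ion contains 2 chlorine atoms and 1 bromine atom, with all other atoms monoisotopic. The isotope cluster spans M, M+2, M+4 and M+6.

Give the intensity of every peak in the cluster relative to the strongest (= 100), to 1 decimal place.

Chlorine pattern (n=2): 0.57395776 : 0.36728448 : 0.05875776
Bromine pattern (n=1): 0.5069 : 0.4931
Convolve the two distributions (both contribute in 2-u steps):
  M: 0.57395776×0.5069 = 0.290939
  M+2: 0.57395776×0.4931 + 0.36728448×0.5069 = 0.469195
  M+4: 0.36728448×0.4931 + 0.05875776×0.5069 = 0.210892
  M+6: 0.05875776×0.4931 = 0.028973
Scale to base peak (0.469195) = 100: 62.0 : 100.0 : 44.9 : 6.2

62.0 : 100.0 : 44.9 : 6.2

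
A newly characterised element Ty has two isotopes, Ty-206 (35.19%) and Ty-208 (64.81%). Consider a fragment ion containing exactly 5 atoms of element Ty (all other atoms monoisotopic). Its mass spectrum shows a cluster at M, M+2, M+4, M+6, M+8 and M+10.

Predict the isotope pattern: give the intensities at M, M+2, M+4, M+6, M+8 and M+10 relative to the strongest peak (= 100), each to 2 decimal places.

Expanding (0.3519 + 0.6481)^5:
P(M) = 0.3519^5 = 0.005396
P(M+2) = 5 × 0.3519^4 × 0.6481^1 = 0.049692
P(M+4) = 10 × 0.3519^3 × 0.6481^2 = 0.183038
P(M+6) = 10 × 0.3519^2 × 0.6481^3 = 0.337105
P(M+8) = 5 × 0.3519^1 × 0.6481^4 = 0.310425
P(M+10) = 0.6481^5 = 0.114343
The M+6 peak is largest (0.337105); scaling to 100 gives 1.60 : 14.74 : 54.30 : 100.00 : 92.09 : 33.92.

1.60 : 14.74 : 54.30 : 100.00 : 92.09 : 33.92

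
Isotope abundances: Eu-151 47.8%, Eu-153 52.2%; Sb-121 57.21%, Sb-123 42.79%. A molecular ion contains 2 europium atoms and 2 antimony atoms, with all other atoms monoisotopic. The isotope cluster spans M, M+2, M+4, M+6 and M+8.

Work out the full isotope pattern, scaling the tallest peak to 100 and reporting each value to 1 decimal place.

Europium pattern (n=2): 0.228484 : 0.499032 : 0.272484
Antimony pattern (n=2): 0.32729841 : 0.48960318 : 0.18309841
Convolve the two distributions (both contribute in 2-u steps):
  M: 0.228484×0.32729841 = 0.074782
  M+2: 0.228484×0.48960318 + 0.499032×0.32729841 = 0.275199
  M+4: 0.228484×0.18309841 + 0.499032×0.48960318 + 0.272484×0.32729841 = 0.375346
  M+6: 0.499032×0.18309841 + 0.272484×0.48960318 = 0.224781
  M+8: 0.272484×0.18309841 = 0.049891
Scale to base peak (0.375346) = 100: 19.9 : 73.3 : 100.0 : 59.9 : 13.3

19.9 : 73.3 : 100.0 : 59.9 : 13.3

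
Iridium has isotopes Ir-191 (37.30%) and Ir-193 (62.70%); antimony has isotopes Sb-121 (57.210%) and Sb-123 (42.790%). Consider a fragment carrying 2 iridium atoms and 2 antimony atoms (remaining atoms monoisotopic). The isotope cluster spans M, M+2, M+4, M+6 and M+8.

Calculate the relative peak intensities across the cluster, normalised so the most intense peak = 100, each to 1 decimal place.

Iridium pattern (n=2): 0.139129 : 0.467742 : 0.393129
Antimony pattern (n=2): 0.32729841 : 0.48960318 : 0.18309841
Convolve the two distributions (both contribute in 2-u steps):
  M: 0.139129×0.32729841 = 0.045537
  M+2: 0.139129×0.48960318 + 0.467742×0.32729841 = 0.221209
  M+4: 0.139129×0.18309841 + 0.467742×0.48960318 + 0.393129×0.32729841 = 0.383153
  M+6: 0.467742×0.18309841 + 0.393129×0.48960318 = 0.278120
  M+8: 0.393129×0.18309841 = 0.071981
Scale to base peak (0.383153) = 100: 11.9 : 57.7 : 100.0 : 72.6 : 18.8

11.9 : 57.7 : 100.0 : 72.6 : 18.8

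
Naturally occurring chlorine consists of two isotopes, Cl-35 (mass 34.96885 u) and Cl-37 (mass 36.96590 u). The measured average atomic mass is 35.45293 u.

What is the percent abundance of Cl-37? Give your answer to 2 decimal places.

With x = fraction of Cl-35 (so Cl-37 is 1 − x):
34.96885·x + 36.96590·(1 − x) = 35.45293
(34.96885 − 36.96590)·x = 35.45293 − 36.96590
x = -1.51297 / -1.99705 = 0.75760 → 75.76% Cl-35, 24.24% Cl-37.

24.24%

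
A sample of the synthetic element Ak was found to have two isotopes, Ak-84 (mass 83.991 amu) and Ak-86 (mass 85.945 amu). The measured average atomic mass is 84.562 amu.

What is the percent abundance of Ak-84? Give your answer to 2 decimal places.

With x = fraction of Ak-84 (so Ak-86 is 1 − x):
83.991·x + 85.945·(1 − x) = 84.562
(83.991 − 85.945)·x = 84.562 − 85.945
x = -1.383 / -1.954 = 0.70778 → 70.78% Ak-84, 29.22% Ak-86.

70.78%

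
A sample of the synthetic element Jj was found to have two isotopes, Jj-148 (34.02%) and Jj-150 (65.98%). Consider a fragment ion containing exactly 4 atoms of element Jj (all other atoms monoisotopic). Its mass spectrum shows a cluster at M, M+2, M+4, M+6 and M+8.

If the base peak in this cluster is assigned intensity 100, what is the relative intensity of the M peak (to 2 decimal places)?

3.43

Term probabilities: M 0.0134, M+2 0.1039, M+4 0.3023, M+6 0.3909, M+8 0.1895. Base peak = M+6.
P(M+6) = C(4,3) × 0.3402^1 × 0.6598^3 = 4 × 0.3402 × 0.28723472 = 0.390869 (base)
P(M) = C(4,0) × 0.3402^4 × 0.6598^0 = 1 × 0.01339483 × 1.0000 = 0.013395
Relative intensity = 0.013395 / 0.390869 × 100 = 3.43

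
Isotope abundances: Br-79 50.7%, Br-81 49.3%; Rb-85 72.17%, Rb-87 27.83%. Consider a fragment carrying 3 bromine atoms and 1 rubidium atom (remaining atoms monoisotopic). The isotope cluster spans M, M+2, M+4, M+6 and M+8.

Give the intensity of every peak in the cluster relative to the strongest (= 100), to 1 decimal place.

Bromine pattern (n=3): 0.13032384 : 0.38017547 : 0.36967753 : 0.11982316
Rubidium pattern (n=1): 0.7217 : 0.2783
Convolve the two distributions (both contribute in 2-u steps):
  M: 0.13032384×0.7217 = 0.094055
  M+2: 0.13032384×0.2783 + 0.38017547×0.7217 = 0.310642
  M+4: 0.38017547×0.2783 + 0.36967753×0.7217 = 0.372599
  M+6: 0.36967753×0.2783 + 0.11982316×0.7217 = 0.189358
  M+8: 0.11982316×0.2783 = 0.033347
Scale to base peak (0.372599) = 100: 25.2 : 83.4 : 100.0 : 50.8 : 8.9

25.2 : 83.4 : 100.0 : 50.8 : 8.9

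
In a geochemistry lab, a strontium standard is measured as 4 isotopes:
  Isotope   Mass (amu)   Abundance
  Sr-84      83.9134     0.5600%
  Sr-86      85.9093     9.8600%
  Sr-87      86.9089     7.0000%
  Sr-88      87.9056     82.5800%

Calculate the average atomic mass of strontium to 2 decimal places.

Average mass = Σ (abundance × isotope mass) = 0.005600 × 83.9134 + 0.098600 × 85.9093 + 0.070000 × 86.9089 + 0.825800 × 87.9056
= 0.46992 + 8.47066 + 6.08362 + 72.59244 = 87.61664 amu

87.62 amu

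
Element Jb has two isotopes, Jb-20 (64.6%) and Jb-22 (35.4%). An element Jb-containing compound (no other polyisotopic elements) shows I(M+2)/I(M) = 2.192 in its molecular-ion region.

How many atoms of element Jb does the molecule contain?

4

For n independent Jb atoms, I(M+2)/I(M) = n · (abundance Jb-22) / (abundance Jb-20) = n · 0.354/0.646.
n = 2.192 × 0.646/0.354 = 4.00 ≈ 4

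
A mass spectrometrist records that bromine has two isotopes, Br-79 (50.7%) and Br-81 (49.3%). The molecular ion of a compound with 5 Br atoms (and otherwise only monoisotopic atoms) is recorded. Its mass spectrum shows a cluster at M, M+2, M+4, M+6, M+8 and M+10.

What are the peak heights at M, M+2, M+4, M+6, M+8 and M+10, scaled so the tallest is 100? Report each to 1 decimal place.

Expanding (0.507 + 0.493)^5:
P(M) = 0.507^5 = 0.033500
P(M+2) = 5 × 0.507^4 × 0.493^1 = 0.162873
P(M+4) = 10 × 0.507^3 × 0.493^2 = 0.316751
P(M+6) = 10 × 0.507^2 × 0.493^3 = 0.308004
P(M+8) = 5 × 0.507^1 × 0.493^4 = 0.149750
P(M+10) = 0.493^5 = 0.029123
The M+4 peak is largest (0.316751); scaling to 100 gives 10.6 : 51.4 : 100.0 : 97.2 : 47.3 : 9.2.

10.6 : 51.4 : 100.0 : 97.2 : 47.3 : 9.2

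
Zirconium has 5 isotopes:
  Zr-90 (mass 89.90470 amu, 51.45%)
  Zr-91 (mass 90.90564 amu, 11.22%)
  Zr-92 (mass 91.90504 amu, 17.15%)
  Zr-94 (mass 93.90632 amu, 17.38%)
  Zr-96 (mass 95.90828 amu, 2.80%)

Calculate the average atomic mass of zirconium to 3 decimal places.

Weight each isotope mass by its fractional abundance: 0.5145 × 89.90470 + 0.1122 × 90.90564 + 0.1715 × 91.90504 + 0.1738 × 93.90632 + 0.0280 × 95.90828
= 46.255968 + 10.199613 + 15.761714 + 16.320918 + 2.685432 = 91.223645 amu

91.224 amu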